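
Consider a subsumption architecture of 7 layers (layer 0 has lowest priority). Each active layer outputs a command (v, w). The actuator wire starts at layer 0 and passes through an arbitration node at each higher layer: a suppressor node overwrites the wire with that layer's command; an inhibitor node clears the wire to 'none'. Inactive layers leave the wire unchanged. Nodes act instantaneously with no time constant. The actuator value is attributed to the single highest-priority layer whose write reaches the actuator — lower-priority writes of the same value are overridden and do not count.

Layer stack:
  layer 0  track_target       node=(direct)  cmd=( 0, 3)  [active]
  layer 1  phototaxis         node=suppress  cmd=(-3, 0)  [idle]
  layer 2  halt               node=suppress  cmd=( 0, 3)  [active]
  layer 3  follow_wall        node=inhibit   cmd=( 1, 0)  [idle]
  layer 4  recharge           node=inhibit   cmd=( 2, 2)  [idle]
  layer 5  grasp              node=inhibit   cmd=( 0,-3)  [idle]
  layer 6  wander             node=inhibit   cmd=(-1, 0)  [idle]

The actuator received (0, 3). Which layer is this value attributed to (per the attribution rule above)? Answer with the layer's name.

halt

layer 0 (track_target) active — direct: (0, 3)
layer 1 (phototaxis) idle — unchanged: (0, 3)
layer 2 (halt) active — suppresses: (0, 3)
layer 3 (follow_wall) idle — unchanged: (0, 3)
layer 4 (recharge) idle — unchanged: (0, 3)
layer 5 (grasp) idle — unchanged: (0, 3)
layer 6 (wander) idle — unchanged: (0, 3)
→ actuator (0, 3)
last writer: layer 2 = halt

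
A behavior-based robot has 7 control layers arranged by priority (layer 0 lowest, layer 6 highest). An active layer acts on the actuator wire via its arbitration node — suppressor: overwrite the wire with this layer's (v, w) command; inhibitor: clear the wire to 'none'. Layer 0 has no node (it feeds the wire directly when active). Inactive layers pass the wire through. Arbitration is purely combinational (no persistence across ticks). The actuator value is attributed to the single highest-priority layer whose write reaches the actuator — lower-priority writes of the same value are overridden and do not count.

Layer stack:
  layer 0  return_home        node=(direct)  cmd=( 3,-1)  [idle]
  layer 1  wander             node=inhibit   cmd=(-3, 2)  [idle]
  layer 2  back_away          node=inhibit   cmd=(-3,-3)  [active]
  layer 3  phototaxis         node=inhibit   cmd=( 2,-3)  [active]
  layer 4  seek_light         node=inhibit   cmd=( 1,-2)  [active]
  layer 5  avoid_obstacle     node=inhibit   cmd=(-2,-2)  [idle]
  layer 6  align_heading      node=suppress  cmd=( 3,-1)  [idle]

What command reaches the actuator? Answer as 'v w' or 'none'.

layer 0 (return_home) idle — none
layer 1 (wander) idle — unchanged: none
layer 2 (back_away) active — inhibits: none
layer 3 (phototaxis) active — inhibits: none
layer 4 (seek_light) active — inhibits: none
layer 5 (avoid_obstacle) idle — unchanged: none
layer 6 (align_heading) idle — unchanged: none
→ actuator none

none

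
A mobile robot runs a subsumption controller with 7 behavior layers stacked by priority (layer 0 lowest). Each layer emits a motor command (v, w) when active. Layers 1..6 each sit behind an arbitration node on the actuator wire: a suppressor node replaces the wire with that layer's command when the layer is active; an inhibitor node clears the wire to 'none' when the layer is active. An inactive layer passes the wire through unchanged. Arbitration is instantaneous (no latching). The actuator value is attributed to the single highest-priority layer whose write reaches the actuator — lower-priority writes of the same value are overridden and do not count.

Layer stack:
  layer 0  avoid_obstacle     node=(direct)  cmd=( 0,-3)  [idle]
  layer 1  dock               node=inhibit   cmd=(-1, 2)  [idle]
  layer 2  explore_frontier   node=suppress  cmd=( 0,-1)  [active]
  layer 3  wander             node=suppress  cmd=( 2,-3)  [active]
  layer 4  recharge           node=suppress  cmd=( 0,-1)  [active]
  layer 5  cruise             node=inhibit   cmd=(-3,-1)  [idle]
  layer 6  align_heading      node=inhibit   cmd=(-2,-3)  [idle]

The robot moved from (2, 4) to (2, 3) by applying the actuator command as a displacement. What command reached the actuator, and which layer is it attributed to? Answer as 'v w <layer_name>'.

displacement = (2, 3) − (2, 4) = (0, -1)
layer 0 (avoid_obstacle) idle — none
layer 1 (dock) idle — unchanged: none
layer 2 (explore_frontier) active — suppresses: (0, -1)
layer 3 (wander) active — suppresses: (2, -3)
layer 4 (recharge) active — suppresses: (0, -1)
layer 5 (cruise) idle — unchanged: (0, -1)
layer 6 (align_heading) idle — unchanged: (0, -1)
→ actuator (0, -1) — from layer 4 (recharge)

0 -1 recharge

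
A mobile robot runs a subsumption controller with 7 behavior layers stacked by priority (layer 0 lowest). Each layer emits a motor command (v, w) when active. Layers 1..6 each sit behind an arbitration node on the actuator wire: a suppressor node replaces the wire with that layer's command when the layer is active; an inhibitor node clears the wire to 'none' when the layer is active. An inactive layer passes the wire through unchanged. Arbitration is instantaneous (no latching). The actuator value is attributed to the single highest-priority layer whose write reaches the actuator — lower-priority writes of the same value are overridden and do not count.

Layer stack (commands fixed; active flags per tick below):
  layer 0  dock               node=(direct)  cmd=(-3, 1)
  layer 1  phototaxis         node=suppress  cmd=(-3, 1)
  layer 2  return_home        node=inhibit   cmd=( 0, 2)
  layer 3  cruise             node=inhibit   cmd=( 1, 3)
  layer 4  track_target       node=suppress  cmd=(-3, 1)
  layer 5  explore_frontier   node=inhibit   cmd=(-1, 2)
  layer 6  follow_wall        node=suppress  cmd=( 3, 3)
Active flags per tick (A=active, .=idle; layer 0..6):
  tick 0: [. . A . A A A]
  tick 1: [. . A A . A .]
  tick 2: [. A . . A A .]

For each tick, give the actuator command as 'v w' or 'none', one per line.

3 3
none
none

tick 0:
  L0 dock: idle → wire = none
  L1 phototaxis: idle → wire stays none
  L2 return_home: active, inhibitor → wire = none
  L3 cruise: idle → wire stays none
  L4 track_target: active, suppressor → wire = (-3, 1)
  L5 explore_frontier: active, inhibitor → wire = none
  L6 follow_wall: active, suppressor → wire = (3, 3)
  actuator = (3, 3)
tick 1:
  L0 dock: idle → wire = none
  L1 phototaxis: idle → wire stays none
  L2 return_home: active, inhibitor → wire = none
  L3 cruise: active, inhibitor → wire = none
  L4 track_target: idle → wire stays none
  L5 explore_frontier: active, inhibitor → wire = none
  L6 follow_wall: idle → wire stays none
  actuator = none
tick 2:
  L0 dock: idle → wire = none
  L1 phototaxis: active, suppressor → wire = (-3, 1)
  L2 return_home: idle → wire stays (-3, 1)
  L3 cruise: idle → wire stays (-3, 1)
  L4 track_target: active, suppressor → wire = (-3, 1)
  L5 explore_frontier: active, inhibitor → wire = none
  L6 follow_wall: idle → wire stays none
  actuator = none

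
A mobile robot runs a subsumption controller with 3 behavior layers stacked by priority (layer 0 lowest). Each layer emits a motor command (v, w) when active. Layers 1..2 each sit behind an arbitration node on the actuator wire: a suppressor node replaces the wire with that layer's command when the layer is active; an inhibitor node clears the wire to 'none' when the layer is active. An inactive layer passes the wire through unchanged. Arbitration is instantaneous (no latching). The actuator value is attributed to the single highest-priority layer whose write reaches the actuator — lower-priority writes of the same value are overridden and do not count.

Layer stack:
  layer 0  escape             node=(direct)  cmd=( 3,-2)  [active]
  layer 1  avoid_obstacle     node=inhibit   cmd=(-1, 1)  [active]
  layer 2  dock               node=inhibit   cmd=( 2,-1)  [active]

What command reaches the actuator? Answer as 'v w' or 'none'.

none

[0] escape on; wire := (3, -2)
[1] avoid_obstacle on (inhibit); wire := none
[2] dock on (inhibit); wire := none
output none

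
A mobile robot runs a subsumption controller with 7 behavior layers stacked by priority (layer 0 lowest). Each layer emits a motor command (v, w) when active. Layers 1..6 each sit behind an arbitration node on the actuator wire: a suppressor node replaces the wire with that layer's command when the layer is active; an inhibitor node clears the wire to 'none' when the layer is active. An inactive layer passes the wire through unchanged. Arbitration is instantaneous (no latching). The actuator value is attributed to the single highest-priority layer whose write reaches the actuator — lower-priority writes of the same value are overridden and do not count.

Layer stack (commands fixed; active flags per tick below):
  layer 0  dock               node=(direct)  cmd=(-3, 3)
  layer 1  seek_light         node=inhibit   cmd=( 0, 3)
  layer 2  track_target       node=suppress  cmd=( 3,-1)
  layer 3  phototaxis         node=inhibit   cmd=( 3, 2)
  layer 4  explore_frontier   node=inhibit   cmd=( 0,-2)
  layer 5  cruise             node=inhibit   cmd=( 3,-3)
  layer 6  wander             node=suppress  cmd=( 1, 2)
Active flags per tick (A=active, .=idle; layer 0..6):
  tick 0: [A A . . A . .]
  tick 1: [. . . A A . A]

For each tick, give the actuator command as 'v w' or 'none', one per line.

none
1 2

tick 0:
  L0 dock: active, feeds wire = (-3, 3)
  L1 seek_light: active, inhibitor → wire = none
  L2 track_target: idle → wire stays none
  L3 phototaxis: idle → wire stays none
  L4 explore_frontier: active, inhibitor → wire = none
  L5 cruise: idle → wire stays none
  L6 wander: idle → wire stays none
  actuator = none
tick 1:
  L0 dock: idle → wire = none
  L1 seek_light: idle → wire stays none
  L2 track_target: idle → wire stays none
  L3 phototaxis: active, inhibitor → wire = none
  L4 explore_frontier: active, inhibitor → wire = none
  L5 cruise: idle → wire stays none
  L6 wander: active, suppressor → wire = (1, 2)
  actuator = (1, 2)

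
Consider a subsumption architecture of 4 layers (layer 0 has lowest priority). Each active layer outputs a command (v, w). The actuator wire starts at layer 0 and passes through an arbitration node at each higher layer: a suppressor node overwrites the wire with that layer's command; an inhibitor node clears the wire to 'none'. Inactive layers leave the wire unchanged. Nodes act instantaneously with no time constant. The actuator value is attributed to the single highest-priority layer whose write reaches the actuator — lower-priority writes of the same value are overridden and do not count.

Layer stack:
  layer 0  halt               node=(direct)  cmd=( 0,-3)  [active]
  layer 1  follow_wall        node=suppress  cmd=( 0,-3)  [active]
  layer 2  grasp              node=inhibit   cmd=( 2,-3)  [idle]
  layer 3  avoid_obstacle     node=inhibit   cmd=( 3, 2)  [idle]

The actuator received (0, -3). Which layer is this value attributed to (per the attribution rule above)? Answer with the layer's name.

follow_wall

L0 halt: active, feeds wire = (0, -3)
L1 follow_wall: active, suppressor → wire = (0, -3)
L2 grasp: idle → wire stays (0, -3)
L3 avoid_obstacle: idle → wire stays (0, -3)
actuator = (0, -3)
last writer: layer 1 = follow_wall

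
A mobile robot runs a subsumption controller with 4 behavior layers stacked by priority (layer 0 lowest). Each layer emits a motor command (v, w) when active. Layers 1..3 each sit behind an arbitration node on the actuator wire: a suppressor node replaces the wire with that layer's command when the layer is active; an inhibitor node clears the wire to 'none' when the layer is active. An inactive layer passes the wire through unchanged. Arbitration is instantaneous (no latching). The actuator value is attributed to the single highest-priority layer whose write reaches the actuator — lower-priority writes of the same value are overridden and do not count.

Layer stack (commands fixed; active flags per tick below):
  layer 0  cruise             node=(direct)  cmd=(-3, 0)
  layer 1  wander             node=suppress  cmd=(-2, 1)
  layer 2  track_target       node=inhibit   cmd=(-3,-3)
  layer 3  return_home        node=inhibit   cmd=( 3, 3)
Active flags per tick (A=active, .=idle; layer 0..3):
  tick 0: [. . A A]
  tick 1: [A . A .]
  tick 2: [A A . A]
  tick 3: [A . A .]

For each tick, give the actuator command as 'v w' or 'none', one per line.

none
none
none
none

tick 0:
  [0] cruise off; wire := none
  [1] wander off; pass none
  [2] track_target on (inhibit); wire := none
  [3] return_home on (inhibit); wire := none
  output none
tick 1:
  [0] cruise on; wire := (-3, 0)
  [1] wander off; pass (-3, 0)
  [2] track_target on (inhibit); wire := none
  [3] return_home off; pass none
  output none
tick 2:
  [0] cruise on; wire := (-3, 0)
  [1] wander on (suppress); wire := (-2, 1)
  [2] track_target off; pass (-2, 1)
  [3] return_home on (inhibit); wire := none
  output none
tick 3:
  [0] cruise on; wire := (-3, 0)
  [1] wander off; pass (-3, 0)
  [2] track_target on (inhibit); wire := none
  [3] return_home off; pass none
  output none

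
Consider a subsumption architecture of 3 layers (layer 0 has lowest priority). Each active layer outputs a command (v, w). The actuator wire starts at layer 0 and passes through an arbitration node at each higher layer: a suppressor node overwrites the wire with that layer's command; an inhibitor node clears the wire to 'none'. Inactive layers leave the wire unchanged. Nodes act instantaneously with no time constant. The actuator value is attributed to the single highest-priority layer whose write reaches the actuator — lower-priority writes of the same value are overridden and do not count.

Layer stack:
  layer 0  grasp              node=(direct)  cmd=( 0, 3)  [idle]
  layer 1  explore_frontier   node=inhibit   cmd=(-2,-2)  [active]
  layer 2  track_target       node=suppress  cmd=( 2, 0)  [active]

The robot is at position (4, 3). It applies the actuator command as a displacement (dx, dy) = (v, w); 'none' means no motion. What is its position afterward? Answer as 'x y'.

[0] grasp off; wire := none
[1] explore_frontier on (inhibit); wire := none
[2] track_target on (suppress); wire := (2, 0)
output (2, 0)
position: (4, 3) + (2, 0) = (6, 3)

6 3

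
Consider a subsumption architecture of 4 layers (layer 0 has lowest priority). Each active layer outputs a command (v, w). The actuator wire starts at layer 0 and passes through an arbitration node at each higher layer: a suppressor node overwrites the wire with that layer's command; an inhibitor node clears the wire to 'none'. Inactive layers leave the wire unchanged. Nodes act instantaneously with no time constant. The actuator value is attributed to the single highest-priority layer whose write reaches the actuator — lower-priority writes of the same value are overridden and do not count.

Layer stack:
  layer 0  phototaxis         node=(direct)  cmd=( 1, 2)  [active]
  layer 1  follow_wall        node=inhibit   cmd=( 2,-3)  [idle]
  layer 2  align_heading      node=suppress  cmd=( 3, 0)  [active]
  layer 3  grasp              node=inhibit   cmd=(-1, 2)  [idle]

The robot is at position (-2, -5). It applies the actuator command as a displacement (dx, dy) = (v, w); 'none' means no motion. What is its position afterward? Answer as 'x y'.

1 -5

L0 phototaxis: active, feeds wire = (1, 2)
L1 follow_wall: idle → wire stays (1, 2)
L2 align_heading: active, suppressor → wire = (3, 0)
L3 grasp: idle → wire stays (3, 0)
actuator = (3, 0)
position: (-2, -5) + (3, 0) = (1, -5)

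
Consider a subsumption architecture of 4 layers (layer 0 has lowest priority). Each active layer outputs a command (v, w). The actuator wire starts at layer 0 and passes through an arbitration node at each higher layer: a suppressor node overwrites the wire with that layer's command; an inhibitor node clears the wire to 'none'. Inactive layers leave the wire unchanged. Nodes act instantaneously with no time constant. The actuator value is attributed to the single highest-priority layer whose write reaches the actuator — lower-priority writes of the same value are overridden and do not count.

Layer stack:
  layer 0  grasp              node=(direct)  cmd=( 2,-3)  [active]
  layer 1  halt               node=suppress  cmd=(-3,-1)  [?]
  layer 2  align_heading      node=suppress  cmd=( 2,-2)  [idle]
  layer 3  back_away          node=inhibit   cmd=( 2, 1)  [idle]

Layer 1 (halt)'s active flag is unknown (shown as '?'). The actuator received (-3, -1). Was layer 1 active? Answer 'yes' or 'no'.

If layer 1 is active=yes:
  actuator would be (-3, -1)
If layer 1 is active=no:
  actuator would be (2, -3)
Observed (-3, -1), so layer 1 was active.

yes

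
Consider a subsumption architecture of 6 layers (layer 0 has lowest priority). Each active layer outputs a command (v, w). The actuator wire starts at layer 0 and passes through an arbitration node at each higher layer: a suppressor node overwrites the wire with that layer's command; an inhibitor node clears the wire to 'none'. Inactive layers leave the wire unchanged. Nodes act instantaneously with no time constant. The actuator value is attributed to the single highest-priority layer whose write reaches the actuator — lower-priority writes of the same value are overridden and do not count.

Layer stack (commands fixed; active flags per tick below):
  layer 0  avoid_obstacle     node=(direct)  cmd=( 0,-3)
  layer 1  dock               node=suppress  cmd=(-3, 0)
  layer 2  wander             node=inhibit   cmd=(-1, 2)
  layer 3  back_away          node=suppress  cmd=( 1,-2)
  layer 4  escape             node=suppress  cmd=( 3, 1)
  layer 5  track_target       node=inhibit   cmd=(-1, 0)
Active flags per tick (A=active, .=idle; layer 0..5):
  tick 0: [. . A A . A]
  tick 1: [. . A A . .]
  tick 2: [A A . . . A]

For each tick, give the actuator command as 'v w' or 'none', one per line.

tick 0:
  [0] avoid_obstacle off; wire := none
  [1] dock off; pass none
  [2] wander on (inhibit); wire := none
  [3] back_away on (suppress); wire := (1, -2)
  [4] escape off; pass (1, -2)
  [5] track_target on (inhibit); wire := none
  output none
tick 1:
  [0] avoid_obstacle off; wire := none
  [1] dock off; pass none
  [2] wander on (inhibit); wire := none
  [3] back_away on (suppress); wire := (1, -2)
  [4] escape off; pass (1, -2)
  [5] track_target off; pass (1, -2)
  output (1, -2)
tick 2:
  [0] avoid_obstacle on; wire := (0, -3)
  [1] dock on (suppress); wire := (-3, 0)
  [2] wander off; pass (-3, 0)
  [3] back_away off; pass (-3, 0)
  [4] escape off; pass (-3, 0)
  [5] track_target on (inhibit); wire := none
  output none

none
1 -2
none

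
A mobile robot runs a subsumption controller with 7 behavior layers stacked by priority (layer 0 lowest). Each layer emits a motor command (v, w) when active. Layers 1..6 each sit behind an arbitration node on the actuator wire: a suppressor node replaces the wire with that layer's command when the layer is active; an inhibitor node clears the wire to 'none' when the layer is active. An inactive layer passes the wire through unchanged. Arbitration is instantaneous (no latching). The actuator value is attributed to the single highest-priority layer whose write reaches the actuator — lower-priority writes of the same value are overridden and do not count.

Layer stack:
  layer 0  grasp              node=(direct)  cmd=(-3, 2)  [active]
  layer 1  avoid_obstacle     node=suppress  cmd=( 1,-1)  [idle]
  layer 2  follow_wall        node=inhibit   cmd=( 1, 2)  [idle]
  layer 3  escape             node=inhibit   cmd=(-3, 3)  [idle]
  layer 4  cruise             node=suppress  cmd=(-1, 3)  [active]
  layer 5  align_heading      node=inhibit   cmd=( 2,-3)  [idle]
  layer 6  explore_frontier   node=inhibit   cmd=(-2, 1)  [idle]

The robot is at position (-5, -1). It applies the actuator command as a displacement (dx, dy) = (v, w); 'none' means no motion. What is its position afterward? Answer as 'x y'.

layer 0 (grasp) active — direct: (-3, 2)
layer 1 (avoid_obstacle) idle — unchanged: (-3, 2)
layer 2 (follow_wall) idle — unchanged: (-3, 2)
layer 3 (escape) idle — unchanged: (-3, 2)
layer 4 (cruise) active — suppresses: (-1, 3)
layer 5 (align_heading) idle — unchanged: (-1, 3)
layer 6 (explore_frontier) idle — unchanged: (-1, 3)
→ actuator (-1, 3)
position: (-5, -1) + (-1, 3) = (-6, 2)

-6 2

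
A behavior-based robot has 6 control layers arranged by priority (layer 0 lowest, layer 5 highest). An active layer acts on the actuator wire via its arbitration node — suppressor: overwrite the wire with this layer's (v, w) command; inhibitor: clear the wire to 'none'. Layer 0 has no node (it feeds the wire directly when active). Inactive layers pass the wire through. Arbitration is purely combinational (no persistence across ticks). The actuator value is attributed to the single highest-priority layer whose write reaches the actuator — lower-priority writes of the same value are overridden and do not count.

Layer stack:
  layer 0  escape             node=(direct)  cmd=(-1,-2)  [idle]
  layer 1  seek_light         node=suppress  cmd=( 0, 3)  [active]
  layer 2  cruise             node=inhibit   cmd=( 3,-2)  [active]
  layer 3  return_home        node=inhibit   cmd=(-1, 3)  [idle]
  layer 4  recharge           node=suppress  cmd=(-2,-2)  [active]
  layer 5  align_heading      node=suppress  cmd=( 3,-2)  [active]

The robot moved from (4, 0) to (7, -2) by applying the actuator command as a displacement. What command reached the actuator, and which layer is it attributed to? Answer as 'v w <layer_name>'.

3 -2 align_heading

displacement = (7, -2) − (4, 0) = (3, -2)
layer 0 (escape) idle — none
layer 1 (seek_light) active — suppresses: (0, 3)
layer 2 (cruise) active — inhibits: none
layer 3 (return_home) idle — unchanged: none
layer 4 (recharge) active — suppresses: (-2, -2)
layer 5 (align_heading) active — suppresses: (3, -2)
→ actuator (3, -2) — from layer 5 (align_heading)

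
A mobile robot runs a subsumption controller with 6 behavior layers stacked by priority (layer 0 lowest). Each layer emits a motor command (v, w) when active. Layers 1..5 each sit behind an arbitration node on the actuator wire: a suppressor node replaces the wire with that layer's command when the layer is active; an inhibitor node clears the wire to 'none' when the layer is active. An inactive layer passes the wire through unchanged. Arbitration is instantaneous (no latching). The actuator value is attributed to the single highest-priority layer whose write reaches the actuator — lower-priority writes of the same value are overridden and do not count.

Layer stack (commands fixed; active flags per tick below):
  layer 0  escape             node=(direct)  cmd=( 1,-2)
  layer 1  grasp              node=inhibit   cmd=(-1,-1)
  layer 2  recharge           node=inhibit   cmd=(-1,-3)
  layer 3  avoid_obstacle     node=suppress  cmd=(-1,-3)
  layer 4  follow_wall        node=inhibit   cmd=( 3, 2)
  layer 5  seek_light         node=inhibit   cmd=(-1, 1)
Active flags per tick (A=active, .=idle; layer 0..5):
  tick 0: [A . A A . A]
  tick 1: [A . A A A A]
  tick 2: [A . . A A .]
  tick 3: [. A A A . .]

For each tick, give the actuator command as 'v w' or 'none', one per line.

none
none
none
-1 -3

tick 0:
  L0 escape: active, feeds wire = (1, -2)
  L1 grasp: idle → wire stays (1, -2)
  L2 recharge: active, inhibitor → wire = none
  L3 avoid_obstacle: active, suppressor → wire = (-1, -3)
  L4 follow_wall: idle → wire stays (-1, -3)
  L5 seek_light: active, inhibitor → wire = none
  actuator = none
tick 1:
  L0 escape: active, feeds wire = (1, -2)
  L1 grasp: idle → wire stays (1, -2)
  L2 recharge: active, inhibitor → wire = none
  L3 avoid_obstacle: active, suppressor → wire = (-1, -3)
  L4 follow_wall: active, inhibitor → wire = none
  L5 seek_light: active, inhibitor → wire = none
  actuator = none
tick 2:
  L0 escape: active, feeds wire = (1, -2)
  L1 grasp: idle → wire stays (1, -2)
  L2 recharge: idle → wire stays (1, -2)
  L3 avoid_obstacle: active, suppressor → wire = (-1, -3)
  L4 follow_wall: active, inhibitor → wire = none
  L5 seek_light: idle → wire stays none
  actuator = none
tick 3:
  L0 escape: idle → wire = none
  L1 grasp: active, inhibitor → wire = none
  L2 recharge: active, inhibitor → wire = none
  L3 avoid_obstacle: active, suppressor → wire = (-1, -3)
  L4 follow_wall: idle → wire stays (-1, -3)
  L5 seek_light: idle → wire stays (-1, -3)
  actuator = (-1, -3)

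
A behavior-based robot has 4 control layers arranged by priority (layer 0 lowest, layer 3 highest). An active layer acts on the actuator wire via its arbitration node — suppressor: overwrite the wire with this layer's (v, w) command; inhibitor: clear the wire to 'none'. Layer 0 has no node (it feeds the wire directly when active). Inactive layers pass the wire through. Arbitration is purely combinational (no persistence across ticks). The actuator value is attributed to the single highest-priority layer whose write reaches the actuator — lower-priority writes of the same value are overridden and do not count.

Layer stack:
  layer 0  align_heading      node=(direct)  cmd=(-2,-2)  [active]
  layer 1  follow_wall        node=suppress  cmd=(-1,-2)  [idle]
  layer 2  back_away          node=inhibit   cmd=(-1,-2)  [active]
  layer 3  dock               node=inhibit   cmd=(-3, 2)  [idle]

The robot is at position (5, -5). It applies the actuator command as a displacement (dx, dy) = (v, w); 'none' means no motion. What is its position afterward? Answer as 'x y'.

L0 align_heading: active, feeds wire = (-2, -2)
L1 follow_wall: idle → wire stays (-2, -2)
L2 back_away: active, inhibitor → wire = none
L3 dock: idle → wire stays none
actuator = none
position: (5, -5) + none = (5, -5)

5 -5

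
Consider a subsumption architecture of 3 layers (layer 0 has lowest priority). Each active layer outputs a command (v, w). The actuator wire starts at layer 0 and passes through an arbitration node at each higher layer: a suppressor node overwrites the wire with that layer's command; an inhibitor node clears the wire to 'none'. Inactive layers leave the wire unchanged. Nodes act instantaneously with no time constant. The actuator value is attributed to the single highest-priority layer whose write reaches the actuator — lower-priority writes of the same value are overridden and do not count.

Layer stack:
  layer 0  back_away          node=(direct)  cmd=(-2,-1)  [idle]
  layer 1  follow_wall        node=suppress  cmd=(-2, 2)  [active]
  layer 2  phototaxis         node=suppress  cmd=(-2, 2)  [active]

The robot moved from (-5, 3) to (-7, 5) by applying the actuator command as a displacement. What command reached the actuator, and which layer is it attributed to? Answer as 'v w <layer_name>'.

displacement = (-7, 5) − (-5, 3) = (-2, 2)
layer 0 (back_away) idle — none
layer 1 (follow_wall) active — suppresses: (-2, 2)
layer 2 (phototaxis) active — suppresses: (-2, 2)
→ actuator (-2, 2) — from layer 2 (phototaxis)

-2 2 phototaxis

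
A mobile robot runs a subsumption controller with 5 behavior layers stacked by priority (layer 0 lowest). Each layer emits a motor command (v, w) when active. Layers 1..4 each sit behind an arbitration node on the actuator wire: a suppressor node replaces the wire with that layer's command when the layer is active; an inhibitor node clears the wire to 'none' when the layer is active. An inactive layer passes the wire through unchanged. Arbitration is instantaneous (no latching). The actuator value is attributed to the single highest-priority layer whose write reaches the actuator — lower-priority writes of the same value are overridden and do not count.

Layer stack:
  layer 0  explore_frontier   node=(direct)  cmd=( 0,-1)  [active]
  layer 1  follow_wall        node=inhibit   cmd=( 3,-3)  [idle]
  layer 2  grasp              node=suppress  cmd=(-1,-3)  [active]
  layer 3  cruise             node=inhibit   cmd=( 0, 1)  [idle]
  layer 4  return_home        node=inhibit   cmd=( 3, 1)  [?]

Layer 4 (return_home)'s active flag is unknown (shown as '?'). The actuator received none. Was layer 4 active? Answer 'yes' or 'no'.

yes

If layer 4 is active=yes:
  actuator would be none
If layer 4 is active=no:
  actuator would be (-1, -3)
Observed none, so layer 4 was active.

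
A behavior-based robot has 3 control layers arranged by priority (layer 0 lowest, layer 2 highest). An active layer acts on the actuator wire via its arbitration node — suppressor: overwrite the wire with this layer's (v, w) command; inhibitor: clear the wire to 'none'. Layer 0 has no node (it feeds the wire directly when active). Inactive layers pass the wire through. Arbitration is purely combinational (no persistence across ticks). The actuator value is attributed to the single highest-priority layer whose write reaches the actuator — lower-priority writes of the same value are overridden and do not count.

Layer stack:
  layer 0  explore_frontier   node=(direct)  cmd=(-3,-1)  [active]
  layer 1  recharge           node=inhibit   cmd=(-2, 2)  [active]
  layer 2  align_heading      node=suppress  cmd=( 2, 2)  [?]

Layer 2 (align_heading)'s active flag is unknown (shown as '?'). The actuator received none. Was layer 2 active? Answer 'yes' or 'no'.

If layer 2 is active=yes:
  actuator would be (2, 2)
If layer 2 is active=no:
  actuator would be none
Observed none, so layer 2 was idle.

no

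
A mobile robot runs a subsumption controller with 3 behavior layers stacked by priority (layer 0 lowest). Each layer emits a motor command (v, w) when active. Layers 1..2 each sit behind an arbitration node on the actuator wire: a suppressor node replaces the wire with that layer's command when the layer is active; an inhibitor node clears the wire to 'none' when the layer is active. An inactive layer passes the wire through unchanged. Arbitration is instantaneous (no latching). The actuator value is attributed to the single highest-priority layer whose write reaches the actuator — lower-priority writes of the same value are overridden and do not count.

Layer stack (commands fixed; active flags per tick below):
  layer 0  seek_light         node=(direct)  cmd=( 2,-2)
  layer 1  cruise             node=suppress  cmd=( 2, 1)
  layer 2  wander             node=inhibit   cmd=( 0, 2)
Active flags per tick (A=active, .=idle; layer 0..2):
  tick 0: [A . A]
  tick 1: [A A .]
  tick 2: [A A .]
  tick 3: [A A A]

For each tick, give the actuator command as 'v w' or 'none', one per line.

none
2 1
2 1
none

tick 0:
  [0] seek_light on; wire := (2, -2)
  [1] cruise off; pass (2, -2)
  [2] wander on (inhibit); wire := none
  output none
tick 1:
  [0] seek_light on; wire := (2, -2)
  [1] cruise on (suppress); wire := (2, 1)
  [2] wander off; pass (2, 1)
  output (2, 1)
tick 2:
  [0] seek_light on; wire := (2, -2)
  [1] cruise on (suppress); wire := (2, 1)
  [2] wander off; pass (2, 1)
  output (2, 1)
tick 3:
  [0] seek_light on; wire := (2, -2)
  [1] cruise on (suppress); wire := (2, 1)
  [2] wander on (inhibit); wire := none
  output none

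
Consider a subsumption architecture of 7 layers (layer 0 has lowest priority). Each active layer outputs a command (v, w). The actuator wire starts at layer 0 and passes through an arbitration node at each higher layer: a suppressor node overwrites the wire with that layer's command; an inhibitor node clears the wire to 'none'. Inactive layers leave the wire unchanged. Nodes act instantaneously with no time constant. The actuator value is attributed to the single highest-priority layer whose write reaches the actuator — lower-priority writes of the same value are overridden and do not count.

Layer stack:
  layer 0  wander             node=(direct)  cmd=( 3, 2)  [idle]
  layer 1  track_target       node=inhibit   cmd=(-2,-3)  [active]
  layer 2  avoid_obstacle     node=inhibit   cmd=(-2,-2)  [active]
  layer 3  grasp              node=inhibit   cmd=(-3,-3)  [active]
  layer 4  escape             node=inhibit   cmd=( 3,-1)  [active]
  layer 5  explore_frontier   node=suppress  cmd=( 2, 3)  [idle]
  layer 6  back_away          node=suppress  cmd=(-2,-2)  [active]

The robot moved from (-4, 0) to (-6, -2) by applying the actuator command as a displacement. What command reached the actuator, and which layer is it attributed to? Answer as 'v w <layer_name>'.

displacement = (-6, -2) − (-4, 0) = (-2, -2)
L0 wander: idle → wire = none
L1 track_target: active, inhibitor → wire = none
L2 avoid_obstacle: active, inhibitor → wire = none
L3 grasp: active, inhibitor → wire = none
L4 escape: active, inhibitor → wire = none
L5 explore_frontier: idle → wire stays none
L6 back_away: active, suppressor → wire = (-2, -2)
actuator = (-2, -2) — from layer 6 (back_away)

-2 -2 back_away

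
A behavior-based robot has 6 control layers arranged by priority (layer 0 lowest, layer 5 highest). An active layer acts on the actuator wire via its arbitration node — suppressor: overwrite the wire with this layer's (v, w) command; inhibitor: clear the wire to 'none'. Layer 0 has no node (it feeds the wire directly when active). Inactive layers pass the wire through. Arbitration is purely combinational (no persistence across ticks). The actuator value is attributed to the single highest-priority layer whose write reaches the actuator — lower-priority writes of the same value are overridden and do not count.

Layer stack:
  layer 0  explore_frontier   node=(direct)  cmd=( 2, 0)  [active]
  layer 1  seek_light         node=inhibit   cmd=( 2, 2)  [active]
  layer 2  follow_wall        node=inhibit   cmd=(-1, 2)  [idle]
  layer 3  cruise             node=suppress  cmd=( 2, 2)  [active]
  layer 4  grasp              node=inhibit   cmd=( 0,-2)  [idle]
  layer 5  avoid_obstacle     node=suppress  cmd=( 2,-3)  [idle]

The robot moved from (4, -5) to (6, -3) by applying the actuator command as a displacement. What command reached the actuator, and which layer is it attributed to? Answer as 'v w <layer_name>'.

displacement = (6, -3) − (4, -5) = (2, 2)
layer 0 (explore_frontier) active — direct: (2, 0)
layer 1 (seek_light) active — inhibits: none
layer 2 (follow_wall) idle — unchanged: none
layer 3 (cruise) active — suppresses: (2, 2)
layer 4 (grasp) idle — unchanged: (2, 2)
layer 5 (avoid_obstacle) idle — unchanged: (2, 2)
→ actuator (2, 2) — from layer 3 (cruise)

2 2 cruise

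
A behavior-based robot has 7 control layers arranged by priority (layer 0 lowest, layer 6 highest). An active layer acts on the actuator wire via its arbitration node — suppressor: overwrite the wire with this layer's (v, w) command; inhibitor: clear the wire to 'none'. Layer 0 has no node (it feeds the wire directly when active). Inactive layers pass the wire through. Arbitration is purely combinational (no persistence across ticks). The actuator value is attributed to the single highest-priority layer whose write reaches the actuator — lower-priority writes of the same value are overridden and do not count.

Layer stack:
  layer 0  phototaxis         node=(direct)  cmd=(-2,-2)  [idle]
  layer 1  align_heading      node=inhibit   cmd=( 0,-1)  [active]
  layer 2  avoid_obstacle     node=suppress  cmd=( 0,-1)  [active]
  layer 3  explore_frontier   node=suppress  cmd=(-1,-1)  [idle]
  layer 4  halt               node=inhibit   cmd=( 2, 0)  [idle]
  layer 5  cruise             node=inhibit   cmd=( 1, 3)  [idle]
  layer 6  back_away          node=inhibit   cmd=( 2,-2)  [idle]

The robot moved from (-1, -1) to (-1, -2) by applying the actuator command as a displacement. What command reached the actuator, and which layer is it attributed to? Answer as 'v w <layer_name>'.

displacement = (-1, -2) − (-1, -1) = (0, -1)
L0 phototaxis: idle → wire = none
L1 align_heading: active, inhibitor → wire = none
L2 avoid_obstacle: active, suppressor → wire = (0, -1)
L3 explore_frontier: idle → wire stays (0, -1)
L4 halt: idle → wire stays (0, -1)
L5 cruise: idle → wire stays (0, -1)
L6 back_away: idle → wire stays (0, -1)
actuator = (0, -1) — from layer 2 (avoid_obstacle)

0 -1 avoid_obstacle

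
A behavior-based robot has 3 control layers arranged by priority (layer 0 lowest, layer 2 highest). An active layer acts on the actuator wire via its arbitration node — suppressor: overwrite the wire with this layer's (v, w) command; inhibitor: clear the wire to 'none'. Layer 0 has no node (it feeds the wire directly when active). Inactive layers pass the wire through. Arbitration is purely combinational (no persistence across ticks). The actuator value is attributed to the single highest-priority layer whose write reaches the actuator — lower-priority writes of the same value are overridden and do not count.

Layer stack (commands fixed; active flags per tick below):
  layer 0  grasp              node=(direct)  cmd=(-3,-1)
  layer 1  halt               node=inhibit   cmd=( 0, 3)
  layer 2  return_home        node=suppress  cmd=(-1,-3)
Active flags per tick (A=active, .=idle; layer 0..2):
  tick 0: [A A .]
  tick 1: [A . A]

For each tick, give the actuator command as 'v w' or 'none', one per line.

none
-1 -3

tick 0:
  layer 0 (grasp) active — direct: (-3, -1)
  layer 1 (halt) active — inhibits: none
  layer 2 (return_home) idle — unchanged: none
  → actuator none
tick 1:
  layer 0 (grasp) active — direct: (-3, -1)
  layer 1 (halt) idle — unchanged: (-3, -1)
  layer 2 (return_home) active — suppresses: (-1, -3)
  → actuator (-1, -3)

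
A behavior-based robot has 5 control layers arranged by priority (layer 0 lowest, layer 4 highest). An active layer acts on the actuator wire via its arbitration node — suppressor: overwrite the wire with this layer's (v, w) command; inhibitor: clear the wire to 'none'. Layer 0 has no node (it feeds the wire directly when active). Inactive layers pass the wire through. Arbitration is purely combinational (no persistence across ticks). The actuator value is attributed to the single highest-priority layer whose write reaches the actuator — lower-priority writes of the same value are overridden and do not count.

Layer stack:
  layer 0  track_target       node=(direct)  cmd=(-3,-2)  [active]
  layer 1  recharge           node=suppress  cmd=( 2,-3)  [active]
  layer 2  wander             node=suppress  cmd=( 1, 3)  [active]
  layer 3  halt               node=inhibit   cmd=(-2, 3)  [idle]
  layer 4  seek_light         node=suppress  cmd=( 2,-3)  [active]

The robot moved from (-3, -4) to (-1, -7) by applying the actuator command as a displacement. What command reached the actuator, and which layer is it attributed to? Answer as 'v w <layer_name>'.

displacement = (-1, -7) − (-3, -4) = (2, -3)
L0 track_target: active, feeds wire = (-3, -2)
L1 recharge: active, suppressor → wire = (2, -3)
L2 wander: active, suppressor → wire = (1, 3)
L3 halt: idle → wire stays (1, 3)
L4 seek_light: active, suppressor → wire = (2, -3)
actuator = (2, -3) — from layer 4 (seek_light)

2 -3 seek_light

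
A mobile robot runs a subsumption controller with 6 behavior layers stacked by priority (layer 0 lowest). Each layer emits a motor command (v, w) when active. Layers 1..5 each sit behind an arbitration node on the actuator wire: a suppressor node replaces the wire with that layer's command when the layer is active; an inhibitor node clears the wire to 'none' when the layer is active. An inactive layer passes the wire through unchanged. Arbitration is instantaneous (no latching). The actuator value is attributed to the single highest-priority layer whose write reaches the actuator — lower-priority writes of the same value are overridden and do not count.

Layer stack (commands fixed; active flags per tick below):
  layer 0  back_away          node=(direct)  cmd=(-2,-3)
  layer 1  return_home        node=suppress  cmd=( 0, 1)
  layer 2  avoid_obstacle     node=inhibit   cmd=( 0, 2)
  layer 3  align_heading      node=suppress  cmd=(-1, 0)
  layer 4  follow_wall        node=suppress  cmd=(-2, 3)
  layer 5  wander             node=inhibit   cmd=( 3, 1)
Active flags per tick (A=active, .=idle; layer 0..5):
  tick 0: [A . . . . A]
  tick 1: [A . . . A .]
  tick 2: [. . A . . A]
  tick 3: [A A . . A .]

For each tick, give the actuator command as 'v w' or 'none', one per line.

tick 0:
  [0] back_away on; wire := (-2, -3)
  [1] return_home off; pass (-2, -3)
  [2] avoid_obstacle off; pass (-2, -3)
  [3] align_heading off; pass (-2, -3)
  [4] follow_wall off; pass (-2, -3)
  [5] wander on (inhibit); wire := none
  output none
tick 1:
  [0] back_away on; wire := (-2, -3)
  [1] return_home off; pass (-2, -3)
  [2] avoid_obstacle off; pass (-2, -3)
  [3] align_heading off; pass (-2, -3)
  [4] follow_wall on (suppress); wire := (-2, 3)
  [5] wander off; pass (-2, 3)
  output (-2, 3)
tick 2:
  [0] back_away off; wire := none
  [1] return_home off; pass none
  [2] avoid_obstacle on (inhibit); wire := none
  [3] align_heading off; pass none
  [4] follow_wall off; pass none
  [5] wander on (inhibit); wire := none
  output none
tick 3:
  [0] back_away on; wire := (-2, -3)
  [1] return_home on (suppress); wire := (0, 1)
  [2] avoid_obstacle off; pass (0, 1)
  [3] align_heading off; pass (0, 1)
  [4] follow_wall on (suppress); wire := (-2, 3)
  [5] wander off; pass (-2, 3)
  output (-2, 3)

none
-2 3
none
-2 3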